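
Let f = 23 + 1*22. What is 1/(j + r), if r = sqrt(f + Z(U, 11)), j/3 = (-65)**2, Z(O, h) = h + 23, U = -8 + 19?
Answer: 12675/160655546 - sqrt(79)/160655546 ≈ 7.8840e-5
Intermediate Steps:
U = 11
f = 45 (f = 23 + 22 = 45)
Z(O, h) = 23 + h
j = 12675 (j = 3*(-65)**2 = 3*4225 = 12675)
r = sqrt(79) (r = sqrt(45 + (23 + 11)) = sqrt(45 + 34) = sqrt(79) ≈ 8.8882)
1/(j + r) = 1/(12675 + sqrt(79))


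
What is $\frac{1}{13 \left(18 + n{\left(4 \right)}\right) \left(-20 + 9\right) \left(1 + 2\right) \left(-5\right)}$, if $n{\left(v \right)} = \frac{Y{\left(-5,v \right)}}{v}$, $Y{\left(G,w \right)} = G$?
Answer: $\frac{4}{143715} \approx 2.7833 \cdot 10^{-5}$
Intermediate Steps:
$n{\left(v \right)} = - \frac{5}{v}$
$\frac{1}{13 \left(18 + n{\left(4 \right)}\right) \left(-20 + 9\right) \left(1 + 2\right) \left(-5\right)} = \frac{1}{13 \left(18 - \frac{5}{4}\right) \left(-20 + 9\right) \left(1 + 2\right) \left(-5\right)} = \frac{1}{13 \left(18 - \frac{5}{4}\right) \left(-11\right) 3 \left(-5\right)} = \frac{1}{13 \left(18 - \frac{5}{4}\right) \left(-11\right) \left(-15\right)} = \frac{1}{13 \cdot \frac{67}{4} \left(-11\right) \left(-15\right)} = \frac{1}{13 \left(- \frac{737}{4}\right) \left(-15\right)} = \frac{1}{\left(- \frac{9581}{4}\right) \left(-15\right)} = \frac{1}{\frac{143715}{4}} = \frac{4}{143715}$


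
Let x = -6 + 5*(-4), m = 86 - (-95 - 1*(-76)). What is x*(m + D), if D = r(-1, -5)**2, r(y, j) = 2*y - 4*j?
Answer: -11154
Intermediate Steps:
r(y, j) = -4*j + 2*y
D = 324 (D = (-4*(-5) + 2*(-1))**2 = (20 - 2)**2 = 18**2 = 324)
m = 105 (m = 86 - (-95 + 76) = 86 - 1*(-19) = 86 + 19 = 105)
x = -26 (x = -6 - 20 = -26)
x*(m + D) = -26*(105 + 324) = -26*429 = -11154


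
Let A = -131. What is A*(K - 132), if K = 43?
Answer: 11659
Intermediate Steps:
A*(K - 132) = -131*(43 - 132) = -131*(-89) = 11659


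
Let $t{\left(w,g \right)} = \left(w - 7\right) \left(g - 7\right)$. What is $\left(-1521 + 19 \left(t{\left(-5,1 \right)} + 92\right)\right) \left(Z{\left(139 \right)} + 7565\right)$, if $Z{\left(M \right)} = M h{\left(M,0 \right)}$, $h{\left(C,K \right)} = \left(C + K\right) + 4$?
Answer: $43769990$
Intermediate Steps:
$t{\left(w,g \right)} = \left(-7 + g\right) \left(-7 + w\right)$ ($t{\left(w,g \right)} = \left(-7 + w\right) \left(-7 + g\right) = \left(-7 + g\right) \left(-7 + w\right)$)
$h{\left(C,K \right)} = 4 + C + K$
$Z{\left(M \right)} = M \left(4 + M\right)$ ($Z{\left(M \right)} = M \left(4 + M + 0\right) = M \left(4 + M\right)$)
$\left(-1521 + 19 \left(t{\left(-5,1 \right)} + 92\right)\right) \left(Z{\left(139 \right)} + 7565\right) = \left(-1521 + 19 \left(\left(49 - 7 - -35 + 1 \left(-5\right)\right) + 92\right)\right) \left(139 \left(4 + 139\right) + 7565\right) = \left(-1521 + 19 \left(\left(49 - 7 + 35 - 5\right) + 92\right)\right) \left(139 \cdot 143 + 7565\right) = \left(-1521 + 19 \left(72 + 92\right)\right) \left(19877 + 7565\right) = \left(-1521 + 19 \cdot 164\right) 27442 = \left(-1521 + 3116\right) 27442 = 1595 \cdot 27442 = 43769990$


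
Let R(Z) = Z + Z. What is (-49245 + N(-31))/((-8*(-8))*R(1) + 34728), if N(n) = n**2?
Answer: -12071/8714 ≈ -1.3852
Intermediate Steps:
R(Z) = 2*Z
(-49245 + N(-31))/((-8*(-8))*R(1) + 34728) = (-49245 + (-31)**2)/((-8*(-8))*(2*1) + 34728) = (-49245 + 961)/(64*2 + 34728) = -48284/(128 + 34728) = -48284/34856 = -48284*1/34856 = -12071/8714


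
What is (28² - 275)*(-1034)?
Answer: -526306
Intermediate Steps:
(28² - 275)*(-1034) = (784 - 275)*(-1034) = 509*(-1034) = -526306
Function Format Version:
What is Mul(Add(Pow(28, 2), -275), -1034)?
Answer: -526306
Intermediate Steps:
Mul(Add(Pow(28, 2), -275), -1034) = Mul(Add(784, -275), -1034) = Mul(509, -1034) = -526306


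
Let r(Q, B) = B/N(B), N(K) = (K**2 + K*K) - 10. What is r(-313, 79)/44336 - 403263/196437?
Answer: -74329241722391/36207175645568 ≈ -2.0529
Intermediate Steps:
N(K) = -10 + 2*K**2 (N(K) = (K**2 + K**2) - 10 = 2*K**2 - 10 = -10 + 2*K**2)
r(Q, B) = B/(-10 + 2*B**2)
r(-313, 79)/44336 - 403263/196437 = ((1/2)*79/(-5 + 79**2))/44336 - 403263/196437 = ((1/2)*79/(-5 + 6241))*(1/44336) - 403263*1/196437 = ((1/2)*79/6236)*(1/44336) - 134421/65479 = ((1/2)*79*(1/6236))*(1/44336) - 134421/65479 = (79/12472)*(1/44336) - 134421/65479 = 79/552958592 - 134421/65479 = -74329241722391/36207175645568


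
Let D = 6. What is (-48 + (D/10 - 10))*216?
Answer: -61992/5 ≈ -12398.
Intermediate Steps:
(-48 + (D/10 - 10))*216 = (-48 + (6/10 - 10))*216 = (-48 + (6*(⅒) - 10))*216 = (-48 + (⅗ - 10))*216 = (-48 - 47/5)*216 = -287/5*216 = -61992/5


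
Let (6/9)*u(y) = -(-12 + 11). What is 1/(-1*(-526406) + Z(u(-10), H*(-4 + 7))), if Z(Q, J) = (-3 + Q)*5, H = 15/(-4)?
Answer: 2/1052797 ≈ 1.8997e-6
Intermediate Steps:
H = -15/4 (H = 15*(-1/4) = -15/4 ≈ -3.7500)
u(y) = 3/2 (u(y) = 3*(-(-12 + 11))/2 = 3*(-1*(-1))/2 = (3/2)*1 = 3/2)
Z(Q, J) = -15 + 5*Q
1/(-1*(-526406) + Z(u(-10), H*(-4 + 7))) = 1/(-1*(-526406) + (-15 + 5*(3/2))) = 1/(526406 + (-15 + 15/2)) = 1/(526406 - 15/2) = 1/(1052797/2) = 2/1052797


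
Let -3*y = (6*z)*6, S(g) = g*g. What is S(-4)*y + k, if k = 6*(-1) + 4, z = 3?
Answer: -578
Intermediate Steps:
S(g) = g**2
y = -36 (y = -6*3*6/3 = -6*6 = -1/3*108 = -36)
k = -2 (k = -6 + 4 = -2)
S(-4)*y + k = (-4)**2*(-36) - 2 = 16*(-36) - 2 = -576 - 2 = -578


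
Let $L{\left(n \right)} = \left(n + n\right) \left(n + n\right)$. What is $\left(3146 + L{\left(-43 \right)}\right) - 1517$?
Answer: $9025$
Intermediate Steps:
$L{\left(n \right)} = 4 n^{2}$ ($L{\left(n \right)} = 2 n 2 n = 4 n^{2}$)
$\left(3146 + L{\left(-43 \right)}\right) - 1517 = \left(3146 + 4 \left(-43\right)^{2}\right) - 1517 = \left(3146 + 4 \cdot 1849\right) - 1517 = \left(3146 + 7396\right) - 1517 = 10542 - 1517 = 9025$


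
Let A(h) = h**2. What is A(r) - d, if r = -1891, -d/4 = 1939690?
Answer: 11334641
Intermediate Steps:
d = -7758760 (d = -4*1939690 = -7758760)
A(r) - d = (-1891)**2 - 1*(-7758760) = 3575881 + 7758760 = 11334641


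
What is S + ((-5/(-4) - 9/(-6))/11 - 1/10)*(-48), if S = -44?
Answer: -256/5 ≈ -51.200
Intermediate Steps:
S + ((-5/(-4) - 9/(-6))/11 - 1/10)*(-48) = -44 + ((-5/(-4) - 9/(-6))/11 - 1/10)*(-48) = -44 + ((-5*(-¼) - 9*(-⅙))*(1/11) - 1*⅒)*(-48) = -44 + ((5/4 + 3/2)*(1/11) - ⅒)*(-48) = -44 + ((11/4)*(1/11) - ⅒)*(-48) = -44 + (¼ - ⅒)*(-48) = -44 + (3/20)*(-48) = -44 - 36/5 = -256/5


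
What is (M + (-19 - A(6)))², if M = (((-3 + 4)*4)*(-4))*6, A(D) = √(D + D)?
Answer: 13237 + 460*√3 ≈ 14034.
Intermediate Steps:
A(D) = √2*√D (A(D) = √(2*D) = √2*√D)
M = -96 (M = ((1*4)*(-4))*6 = (4*(-4))*6 = -16*6 = -96)
(M + (-19 - A(6)))² = (-96 + (-19 - √2*√6))² = (-96 + (-19 - 2*√3))² = (-115 - 2*√3)²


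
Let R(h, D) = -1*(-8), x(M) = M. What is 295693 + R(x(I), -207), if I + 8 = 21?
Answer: 295701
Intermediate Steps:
I = 13 (I = -8 + 21 = 13)
R(h, D) = 8
295693 + R(x(I), -207) = 295693 + 8 = 295701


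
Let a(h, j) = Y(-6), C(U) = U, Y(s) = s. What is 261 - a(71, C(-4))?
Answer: 267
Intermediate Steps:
a(h, j) = -6
261 - a(71, C(-4)) = 261 - 1*(-6) = 261 + 6 = 267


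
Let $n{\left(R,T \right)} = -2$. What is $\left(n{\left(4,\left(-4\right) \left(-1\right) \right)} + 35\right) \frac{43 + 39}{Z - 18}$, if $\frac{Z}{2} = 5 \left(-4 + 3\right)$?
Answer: $- \frac{1353}{14} \approx -96.643$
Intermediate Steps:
$Z = -10$ ($Z = 2 \cdot 5 \left(-4 + 3\right) = 2 \cdot 5 \left(-1\right) = 2 \left(-5\right) = -10$)
$\left(n{\left(4,\left(-4\right) \left(-1\right) \right)} + 35\right) \frac{43 + 39}{Z - 18} = \left(-2 + 35\right) \frac{43 + 39}{-10 - 18} = 33 \frac{82}{-28} = 33 \cdot 82 \left(- \frac{1}{28}\right) = 33 \left(- \frac{41}{14}\right) = - \frac{1353}{14}$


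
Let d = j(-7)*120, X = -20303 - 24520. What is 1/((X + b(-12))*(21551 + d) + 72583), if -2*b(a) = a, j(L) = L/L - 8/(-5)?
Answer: -1/979761488 ≈ -1.0207e-9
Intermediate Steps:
j(L) = 13/5 (j(L) = 1 - 8*(-⅕) = 1 + 8/5 = 13/5)
b(a) = -a/2
X = -44823
d = 312 (d = (13/5)*120 = 312)
1/((X + b(-12))*(21551 + d) + 72583) = 1/((-44823 - ½*(-12))*(21551 + 312) + 72583) = 1/((-44823 + 6)*21863 + 72583) = 1/(-44817*21863 + 72583) = 1/(-979834071 + 72583) = 1/(-979761488) = -1/979761488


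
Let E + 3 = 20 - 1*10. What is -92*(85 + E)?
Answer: -8464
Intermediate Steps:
E = 7 (E = -3 + (20 - 1*10) = -3 + (20 - 10) = -3 + 10 = 7)
-92*(85 + E) = -92*(85 + 7) = -92*92 = -8464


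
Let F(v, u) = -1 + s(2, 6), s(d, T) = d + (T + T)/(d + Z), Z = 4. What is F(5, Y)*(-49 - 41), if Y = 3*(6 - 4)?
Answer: -270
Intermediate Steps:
s(d, T) = d + 2*T/(4 + d) (s(d, T) = d + (T + T)/(d + 4) = d + (2*T)/(4 + d) = d + 2*T/(4 + d))
Y = 6 (Y = 3*2 = 6)
F(v, u) = 3 (F(v, u) = -1 + (2² + 2*6 + 4*2)/(4 + 2) = -1 + (4 + 12 + 8)/6 = -1 + (⅙)*24 = -1 + 4 = 3)
F(5, Y)*(-49 - 41) = 3*(-49 - 41) = 3*(-90) = -270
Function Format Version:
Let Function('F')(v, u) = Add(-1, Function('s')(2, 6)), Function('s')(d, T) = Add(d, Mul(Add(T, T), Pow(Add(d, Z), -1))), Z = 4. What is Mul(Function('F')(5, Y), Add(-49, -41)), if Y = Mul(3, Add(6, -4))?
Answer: -270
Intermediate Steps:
Function('s')(d, T) = Add(d, Mul(2, T, Pow(Add(4, d), -1))) (Function('s')(d, T) = Add(d, Mul(Add(T, T), Pow(Add(d, 4), -1))) = Add(d, Mul(Mul(2, T), Pow(Add(4, d), -1))) = Add(d, Mul(2, T, Pow(Add(4, d), -1))))
Y = 6 (Y = Mul(3, 2) = 6)
Function('F')(v, u) = 3 (Function('F')(v, u) = Add(-1, Mul(Pow(Add(4, 2), -1), Add(Pow(2, 2), Mul(2, 6), Mul(4, 2)))) = Add(-1, Mul(Pow(6, -1), Add(4, 12, 8))) = Add(-1, Mul(Rational(1, 6), 24)) = Add(-1, 4) = 3)
Mul(Function('F')(5, Y), Add(-49, -41)) = Mul(3, Add(-49, -41)) = Mul(3, -90) = -270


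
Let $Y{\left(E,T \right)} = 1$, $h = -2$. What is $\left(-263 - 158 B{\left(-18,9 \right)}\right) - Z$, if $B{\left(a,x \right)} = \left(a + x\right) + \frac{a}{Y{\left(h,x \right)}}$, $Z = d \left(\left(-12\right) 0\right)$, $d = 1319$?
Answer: $4003$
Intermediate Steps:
$Z = 0$ ($Z = 1319 \left(\left(-12\right) 0\right) = 1319 \cdot 0 = 0$)
$B{\left(a,x \right)} = x + 2 a$ ($B{\left(a,x \right)} = \left(a + x\right) + \frac{a}{1} = \left(a + x\right) + a 1 = \left(a + x\right) + a = x + 2 a$)
$\left(-263 - 158 B{\left(-18,9 \right)}\right) - Z = \left(-263 - 158 \left(9 + 2 \left(-18\right)\right)\right) - 0 = \left(-263 - 158 \left(9 - 36\right)\right) + 0 = \left(-263 - -4266\right) + 0 = \left(-263 + 4266\right) + 0 = 4003 + 0 = 4003$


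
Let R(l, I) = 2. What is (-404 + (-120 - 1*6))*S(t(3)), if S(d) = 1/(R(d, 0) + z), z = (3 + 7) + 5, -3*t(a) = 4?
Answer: -530/17 ≈ -31.176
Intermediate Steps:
t(a) = -4/3 (t(a) = -⅓*4 = -4/3)
z = 15 (z = 10 + 5 = 15)
S(d) = 1/17 (S(d) = 1/(2 + 15) = 1/17)
(-404 + (-120 - 1*6))*S(t(3)) = (-404 + (-120 - 1*6))*(1/17) = (-404 + (-120 - 6))*(1/17) = (-404 - 126)*(1/17) = -530*1/17 = -530/17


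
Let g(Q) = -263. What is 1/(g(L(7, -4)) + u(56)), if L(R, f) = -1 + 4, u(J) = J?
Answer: -1/207 ≈ -0.0048309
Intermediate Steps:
L(R, f) = 3
1/(g(L(7, -4)) + u(56)) = 1/(-263 + 56) = 1/(-207) = -1/207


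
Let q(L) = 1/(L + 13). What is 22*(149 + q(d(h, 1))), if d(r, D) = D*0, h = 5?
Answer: 42636/13 ≈ 3279.7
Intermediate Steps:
d(r, D) = 0
q(L) = 1/(13 + L)
22*(149 + q(d(h, 1))) = 22*(149 + 1/(13 + 0)) = 22*(149 + 1/13) = 22*(1938/13) = 42636/13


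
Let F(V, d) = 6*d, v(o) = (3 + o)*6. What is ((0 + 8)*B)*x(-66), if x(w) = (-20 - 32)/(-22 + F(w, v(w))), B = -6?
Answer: -1248/1145 ≈ -1.0900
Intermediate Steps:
v(o) = 18 + 6*o
x(w) = -52/(86 + 36*w) (x(w) = (-20 - 32)/(-22 + 6*(18 + 6*w)) = -52/(-22 + (108 + 36*w)) = -52/(86 + 36*w))
((0 + 8)*B)*x(-66) = ((0 + 8)*(-6))*(-26/(43 + 18*(-66))) = (8*(-6))*(-26/(43 - 1188)) = -(-1248)/(-1145) = -(-1248)*(-1)/1145 = -48*26/1145 = -1248/1145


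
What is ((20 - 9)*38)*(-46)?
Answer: -19228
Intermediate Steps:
((20 - 9)*38)*(-46) = (11*38)*(-46) = 418*(-46) = -19228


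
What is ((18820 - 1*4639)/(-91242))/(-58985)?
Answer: 4727/1793969790 ≈ 2.6349e-6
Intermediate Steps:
((18820 - 1*4639)/(-91242))/(-58985) = ((18820 - 4639)*(-1/91242))*(-1/58985) = (14181*(-1/91242))*(-1/58985) = -4727/30414*(-1/58985) = 4727/1793969790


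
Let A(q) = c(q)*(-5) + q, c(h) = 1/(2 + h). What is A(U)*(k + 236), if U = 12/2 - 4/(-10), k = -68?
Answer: 4876/5 ≈ 975.20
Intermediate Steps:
U = 32/5 (U = 12*(½) - 4*(-⅒) = 6 + ⅖ = 32/5 ≈ 6.4000)
A(q) = q - 5/(2 + q) (A(q) = -5/(2 + q) + q = q - 5/(2 + q))
A(U)*(k + 236) = ((-5 + 32*(2 + 32/5)/5)/(2 + 32/5))*(-68 + 236) = ((-5 + (32/5)*(42/5))/(42/5))*168 = (5*(-5 + 1344/25)/42)*168 = ((5/42)*(1219/25))*168 = (1219/210)*168 = 4876/5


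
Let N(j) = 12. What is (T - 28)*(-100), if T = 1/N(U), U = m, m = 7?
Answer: 8375/3 ≈ 2791.7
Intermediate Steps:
U = 7
T = 1/12 ≈ 0.083333
(T - 28)*(-100) = (1/12 - 28)*(-100) = -335/12*(-100) = 8375/3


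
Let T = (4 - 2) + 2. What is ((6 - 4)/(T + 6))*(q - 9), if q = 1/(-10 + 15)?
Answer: -44/25 ≈ -1.7600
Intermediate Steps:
T = 4 (T = 2 + 2 = 4)
q = ⅕ (q = 1/5 = ⅕ ≈ 0.20000)
((6 - 4)/(T + 6))*(q - 9) = ((6 - 4)/(4 + 6))*(⅕ - 9) = (2/10)*(-44/5) = (2*(⅒))*(-44/5) = (⅕)*(-44/5) = -44/25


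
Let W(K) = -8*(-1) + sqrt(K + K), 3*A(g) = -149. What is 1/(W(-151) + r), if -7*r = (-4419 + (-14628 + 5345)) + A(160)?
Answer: 869883/1715998111 - 441*I*sqrt(302)/1715998111 ≈ 0.00050693 - 4.4661e-6*I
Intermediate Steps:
A(g) = -149/3 (A(g) = (1/3)*(-149) = -149/3)
r = 41255/21 (r = -((-4419 + (-14628 + 5345)) - 149/3)/7 = -((-4419 - 9283) - 149/3)/7 = -(-13702 - 149/3)/7 = -1/7*(-41255/3) = 41255/21 ≈ 1964.5)
W(K) = 8 + sqrt(2)*sqrt(K) (W(K) = 8 + sqrt(2*K) = 8 + sqrt(2)*sqrt(K))
1/(W(-151) + r) = 1/((8 + sqrt(2)*sqrt(-151)) + 41255/21) = 1/((8 + sqrt(2)*(I*sqrt(151))) + 41255/21) = 1/((8 + I*sqrt(302)) + 41255/21) = 1/(41423/21 + I*sqrt(302))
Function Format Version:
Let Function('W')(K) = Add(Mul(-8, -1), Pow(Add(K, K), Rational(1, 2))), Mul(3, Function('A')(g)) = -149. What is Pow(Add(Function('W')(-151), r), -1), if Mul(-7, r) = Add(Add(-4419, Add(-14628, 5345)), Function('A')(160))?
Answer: Add(Rational(869883, 1715998111), Mul(Rational(-441, 1715998111), I, Pow(302, Rational(1, 2)))) ≈ Add(0.00050693, Mul(-4.4661e-6, I))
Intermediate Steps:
Function('A')(g) = Rational(-149, 3) (Function('A')(g) = Mul(Rational(1, 3), -149) = Rational(-149, 3))
r = Rational(41255, 21) (r = Mul(Rational(-1, 7), Add(Add(-4419, Add(-14628, 5345)), Rational(-149, 3))) = Mul(Rational(-1, 7), Add(Add(-4419, -9283), Rational(-149, 3))) = Mul(Rational(-1, 7), Add(-13702, Rational(-149, 3))) = Mul(Rational(-1, 7), Rational(-41255, 3)) = Rational(41255, 21) ≈ 1964.5)
Function('W')(K) = Add(8, Mul(Pow(2, Rational(1, 2)), Pow(K, Rational(1, 2)))) (Function('W')(K) = Add(8, Pow(Mul(2, K), Rational(1, 2))) = Add(8, Mul(Pow(2, Rational(1, 2)), Pow(K, Rational(1, 2)))))
Pow(Add(Function('W')(-151), r), -1) = Pow(Add(Add(8, Mul(Pow(2, Rational(1, 2)), Pow(-151, Rational(1, 2)))), Rational(41255, 21)), -1) = Pow(Add(Add(8, Mul(Pow(2, Rational(1, 2)), Mul(I, Pow(151, Rational(1, 2))))), Rational(41255, 21)), -1) = Pow(Add(Add(8, Mul(I, Pow(302, Rational(1, 2)))), Rational(41255, 21)), -1) = Pow(Add(Rational(41423, 21), Mul(I, Pow(302, Rational(1, 2)))), -1)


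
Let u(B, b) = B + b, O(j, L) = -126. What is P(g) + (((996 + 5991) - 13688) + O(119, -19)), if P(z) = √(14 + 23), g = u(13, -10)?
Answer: -6827 + √37 ≈ -6820.9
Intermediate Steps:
g = 3 (g = 13 - 10 = 3)
P(z) = √37
P(g) + (((996 + 5991) - 13688) + O(119, -19)) = √37 + (((996 + 5991) - 13688) - 126) = √37 + ((6987 - 13688) - 126) = √37 + (-6701 - 126) = √37 - 6827 = -6827 + √37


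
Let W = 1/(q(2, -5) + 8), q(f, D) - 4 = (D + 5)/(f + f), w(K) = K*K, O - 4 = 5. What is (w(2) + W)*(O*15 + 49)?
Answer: 2254/3 ≈ 751.33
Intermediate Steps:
O = 9 (O = 4 + 5 = 9)
w(K) = K**2
q(f, D) = 4 + (5 + D)/(2*f) (q(f, D) = 4 + (D + 5)/(f + f) = 4 + (5 + D)/((2*f)) = 4 + (5 + D)*(1/(2*f)) = 4 + (5 + D)/(2*f))
W = 1/12 (W = 1/((1/2)*(5 - 5 + 8*2)/2 + 8) = 1/((1/2)*(1/2)*(5 - 5 + 16) + 8) = 1/((1/2)*(1/2)*16 + 8) = 1/(4 + 8) = 1/12 ≈ 0.083333)
(w(2) + W)*(O*15 + 49) = (2**2 + 1/12)*(9*15 + 49) = (4 + 1/12)*(135 + 49) = (49/12)*184 = 2254/3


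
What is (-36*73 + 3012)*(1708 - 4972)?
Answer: -1253376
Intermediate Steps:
(-36*73 + 3012)*(1708 - 4972) = (-2628 + 3012)*(-3264) = 384*(-3264) = -1253376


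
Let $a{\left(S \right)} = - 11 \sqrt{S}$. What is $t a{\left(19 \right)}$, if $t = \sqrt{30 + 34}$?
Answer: $- 88 \sqrt{19} \approx -383.58$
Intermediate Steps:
$t = 8$ ($t = \sqrt{64} = 8$)
$t a{\left(19 \right)} = 8 \left(- 11 \sqrt{19}\right) = - 88 \sqrt{19}$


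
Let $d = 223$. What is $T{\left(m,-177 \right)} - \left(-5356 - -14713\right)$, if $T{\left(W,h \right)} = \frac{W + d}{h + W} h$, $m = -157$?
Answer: $- \frac{1556778}{167} \approx -9322.0$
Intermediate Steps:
$T{\left(W,h \right)} = \frac{h \left(223 + W\right)}{W + h}$ ($T{\left(W,h \right)} = \frac{W + 223}{h + W} h = \frac{223 + W}{W + h} h = \frac{h \left(223 + W\right)}{W + h}$)
$T{\left(m,-177 \right)} - \left(-5356 - -14713\right) = - \frac{177 \left(223 - 157\right)}{-157 - 177} - \left(-5356 - -14713\right) = \left(-177\right) \frac{1}{-334} \cdot 66 - \left(-5356 + 14713\right) = \left(-177\right) \left(- \frac{1}{334}\right) 66 - 9357 = \frac{5841}{167} - 9357 = - \frac{1556778}{167}$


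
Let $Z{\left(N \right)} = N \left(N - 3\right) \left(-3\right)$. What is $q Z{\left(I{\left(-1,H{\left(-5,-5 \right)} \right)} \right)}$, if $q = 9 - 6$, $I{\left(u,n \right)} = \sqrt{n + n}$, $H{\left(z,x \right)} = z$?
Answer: $90 + 27 i \sqrt{10} \approx 90.0 + 85.381 i$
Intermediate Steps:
$I{\left(u,n \right)} = \sqrt{2} \sqrt{n}$ ($I{\left(u,n \right)} = \sqrt{2 n} = \sqrt{2} \sqrt{n}$)
$q = 3$ ($q = 9 - 6 = 3$)
$Z{\left(N \right)} = - 3 N \left(-3 + N\right)$ ($Z{\left(N \right)} = N \left(-3 + N\right) \left(-3\right) = - 3 N \left(-3 + N\right)$)
$q Z{\left(I{\left(-1,H{\left(-5,-5 \right)} \right)} \right)} = 3 \cdot 3 \sqrt{2} \sqrt{-5} \left(3 - \sqrt{2} \sqrt{-5}\right) = 3 \cdot 3 \sqrt{2} i \sqrt{5} \left(3 - \sqrt{2} i \sqrt{5}\right) = 3 \cdot 3 i \sqrt{10} \left(3 - i \sqrt{10}\right) = 9 i \sqrt{10} \left(3 - i \sqrt{10}\right)$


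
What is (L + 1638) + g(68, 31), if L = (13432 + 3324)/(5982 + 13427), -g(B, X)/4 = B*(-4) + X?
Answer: 50518974/19409 ≈ 2602.9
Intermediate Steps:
g(B, X) = -4*X + 16*B (g(B, X) = -4*(B*(-4) + X) = -4*(-4*B + X) = -4*(X - 4*B) = -4*X + 16*B)
L = 16756/19409 ≈ 0.86331
(L + 1638) + g(68, 31) = (16756/19409 + 1638) + (-4*31 + 16*68) = 31808698/19409 + (-124 + 1088) = 31808698/19409 + 964 = 50518974/19409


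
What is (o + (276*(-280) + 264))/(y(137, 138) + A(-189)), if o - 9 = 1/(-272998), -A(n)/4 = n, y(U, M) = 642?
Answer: -21022756987/381651204 ≈ -55.084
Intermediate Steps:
A(n) = -4*n
o = 2456981/272998 (o = 9 + 1/(-272998) = 9 - 1/272998 = 2456981/272998 ≈ 9.0000)
(o + (276*(-280) + 264))/(y(137, 138) + A(-189)) = (2456981/272998 + (276*(-280) + 264))/(642 - 4*(-189)) = (2456981/272998 + (-77280 + 264))/(642 + 756) = (2456981/272998 - 77016)/1398 = -21022756987/272998*1/1398 = -21022756987/381651204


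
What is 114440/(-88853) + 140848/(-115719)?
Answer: -25757649704/10281980307 ≈ -2.5051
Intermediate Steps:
114440/(-88853) + 140848/(-115719) = 114440*(-1/88853) + 140848*(-1/115719) = -114440/88853 - 140848/115719 = -25757649704/10281980307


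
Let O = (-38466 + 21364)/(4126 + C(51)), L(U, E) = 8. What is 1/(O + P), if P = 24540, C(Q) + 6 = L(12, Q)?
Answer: 2064/50642009 ≈ 4.0757e-5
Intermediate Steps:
C(Q) = 2 (C(Q) = -6 + 8 = 2)
O = -8551/2064 (O = (-38466 + 21364)/(4126 + 2) = -17102/4128 = -17102*1/4128 = -8551/2064 ≈ -4.1429)
1/(O + P) = 1/(-8551/2064 + 24540) = 1/(50642009/2064) = 2064/50642009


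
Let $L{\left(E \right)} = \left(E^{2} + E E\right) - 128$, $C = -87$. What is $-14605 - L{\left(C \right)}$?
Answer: $-29615$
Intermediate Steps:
$L{\left(E \right)} = -128 + 2 E^{2}$ ($L{\left(E \right)} = \left(E^{2} + E^{2}\right) - 128 = 2 E^{2} - 128 = -128 + 2 E^{2}$)
$-14605 - L{\left(C \right)} = -14605 - \left(-128 + 2 \left(-87\right)^{2}\right) = -14605 - \left(-128 + 2 \cdot 7569\right) = -14605 - \left(-128 + 15138\right) = -14605 - 15010 = -29615$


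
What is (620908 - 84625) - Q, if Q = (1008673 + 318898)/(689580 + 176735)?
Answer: 464588679574/866315 ≈ 5.3628e+5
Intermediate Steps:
Q = 1327571/866315 ≈ 1.5324
(620908 - 84625) - Q = (620908 - 84625) - 1*1327571/866315 = 536283 - 1327571/866315 = 464588679574/866315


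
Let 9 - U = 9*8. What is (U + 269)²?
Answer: 42436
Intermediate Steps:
U = -63 (U = 9 - 9*8 = 9 - 1*72 = 9 - 72 = -63)
(U + 269)² = (-63 + 269)² = 206² = 42436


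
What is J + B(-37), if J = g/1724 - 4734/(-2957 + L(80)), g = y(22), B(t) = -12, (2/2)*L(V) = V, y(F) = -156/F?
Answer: -94193661/9093238 ≈ -10.359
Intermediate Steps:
L(V) = V
g = -78/11 (g = -156/22 = -156*1/22 = -78/11 ≈ -7.0909)
J = 14925195/9093238 (J = -78/11/1724 - 4734/(-2957 + 80) = -78/11*1/1724 - 4734/(-2877) = -39/9482 - 4734*(-1/2877) = -39/9482 + 1578/959 = 14925195/9093238 ≈ 1.6414)
J + B(-37) = 14925195/9093238 - 12 = -94193661/9093238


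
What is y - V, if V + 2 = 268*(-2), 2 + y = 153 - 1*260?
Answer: 429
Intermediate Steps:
y = -109 (y = -2 + (153 - 1*260) = -2 + (153 - 260) = -2 - 107 = -109)
V = -538 (V = -2 + 268*(-2) = -2 - 536 = -538)
y - V = -109 - 1*(-538) = -109 + 538 = 429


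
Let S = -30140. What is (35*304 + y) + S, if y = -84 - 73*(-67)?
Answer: -14693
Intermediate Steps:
y = 4807 (y = -84 + 4891 = 4807)
(35*304 + y) + S = (35*304 + 4807) - 30140 = (10640 + 4807) - 30140 = 15447 - 30140 = -14693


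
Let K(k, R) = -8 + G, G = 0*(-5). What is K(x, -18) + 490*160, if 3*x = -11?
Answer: 78392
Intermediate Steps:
x = -11/3 (x = (⅓)*(-11) = -11/3 ≈ -3.6667)
G = 0
K(k, R) = -8 (K(k, R) = -8 + 0 = -8)
K(x, -18) + 490*160 = -8 + 490*160 = -8 + 78400 = 78392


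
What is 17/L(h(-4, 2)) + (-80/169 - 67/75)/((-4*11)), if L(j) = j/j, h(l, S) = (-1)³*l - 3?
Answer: 9498223/557700 ≈ 17.031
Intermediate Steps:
h(l, S) = -3 - l (h(l, S) = -l - 3 = -3 - l)
L(j) = 1
17/L(h(-4, 2)) + (-80/169 - 67/75)/((-4*11)) = 17/1 + (-80/169 - 67/75)/((-4*11)) = 17*1 + (-80*1/169 - 67*1/75)/(-44) = 17 + (-80/169 - 67/75)*(-1/44) = 17 - 17323/12675*(-1/44) = 17 + 17323/557700 = 9498223/557700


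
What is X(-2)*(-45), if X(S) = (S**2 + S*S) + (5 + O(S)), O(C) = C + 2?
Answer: -585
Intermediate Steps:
O(C) = 2 + C
X(S) = 7 + S + 2*S**2 (X(S) = (S**2 + S*S) + (5 + (2 + S)) = (S**2 + S**2) + (7 + S) = 2*S**2 + (7 + S) = 7 + S + 2*S**2)
X(-2)*(-45) = (7 - 2 + 2*(-2)**2)*(-45) = (7 - 2 + 2*4)*(-45) = (7 - 2 + 8)*(-45) = 13*(-45) = -585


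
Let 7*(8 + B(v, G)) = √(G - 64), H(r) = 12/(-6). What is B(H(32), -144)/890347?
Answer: -8/890347 + 4*I*√13/6232429 ≈ -8.9853e-6 + 2.3141e-6*I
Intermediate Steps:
H(r) = -2 (H(r) = 12*(-⅙) = -2)
B(v, G) = -8 + √(-64 + G)/7 (B(v, G) = -8 + √(G - 64)/7 = -8 + √(-64 + G)/7)
B(H(32), -144)/890347 = (-8 + √(-64 - 144)/7)/890347 = (-8 + √(-208)/7)*(1/890347) = (-8 + (4*I*√13)/7)*(1/890347) = (-8 + 4*I*√13/7)*(1/890347) = -8/890347 + 4*I*√13/6232429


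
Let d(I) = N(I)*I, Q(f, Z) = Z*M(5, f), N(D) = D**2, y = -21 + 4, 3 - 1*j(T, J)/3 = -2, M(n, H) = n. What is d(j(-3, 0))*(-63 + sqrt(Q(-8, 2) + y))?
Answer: -212625 + 3375*I*sqrt(7) ≈ -2.1263e+5 + 8929.4*I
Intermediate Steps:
j(T, J) = 15 (j(T, J) = 9 - 3*(-2) = 9 + 6 = 15)
y = -17
Q(f, Z) = 5*Z (Q(f, Z) = Z*5 = 5*Z)
d(I) = I**3 (d(I) = I**2*I = I**3)
d(j(-3, 0))*(-63 + sqrt(Q(-8, 2) + y)) = 15**3*(-63 + sqrt(5*2 - 17)) = 3375*(-63 + sqrt(10 - 17)) = 3375*(-63 + sqrt(-7)) = 3375*(-63 + I*sqrt(7)) = -212625 + 3375*I*sqrt(7)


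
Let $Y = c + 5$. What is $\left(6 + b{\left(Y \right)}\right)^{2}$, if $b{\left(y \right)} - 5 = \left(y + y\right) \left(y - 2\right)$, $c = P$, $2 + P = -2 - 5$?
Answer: $3481$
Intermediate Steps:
$P = -9$ ($P = -2 - 7 = -9$)
$c = -9$
$Y = -4$ ($Y = -9 + 5 = -4$)
$b{\left(y \right)} = 5 + 2 y \left(-2 + y\right)$ ($b{\left(y \right)} = 5 + \left(y + y\right) \left(y - 2\right) = 5 + 2 y \left(-2 + y\right)$)
$\left(6 + b{\left(Y \right)}\right)^{2} = \left(6 + \left(5 - -16 + 2 \left(-4\right)^{2}\right)\right)^{2} = \left(6 + \left(5 + 16 + 2 \cdot 16\right)\right)^{2} = \left(6 + \left(5 + 16 + 32\right)\right)^{2} = \left(6 + 53\right)^{2} = 59^{2} = 3481$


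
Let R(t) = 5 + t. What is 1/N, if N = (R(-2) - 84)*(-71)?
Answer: 1/5751 ≈ 0.00017388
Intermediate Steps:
N = 5751 (N = ((5 - 2) - 84)*(-71) = (3 - 84)*(-71) = -81*(-71) = 5751)
1/N = 1/5751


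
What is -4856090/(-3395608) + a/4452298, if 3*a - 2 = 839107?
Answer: 5642630384811/3779564676796 ≈ 1.4929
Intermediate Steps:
a = 279703 (a = 2/3 + (1/3)*839107 = 2/3 + 839107/3 = 279703)
-4856090/(-3395608) + a/4452298 = -4856090/(-3395608) + 279703/4452298 = -4856090*(-1/3395608) + 279703*(1/4452298) = 2428045/1697804 + 279703/4452298 = 5642630384811/3779564676796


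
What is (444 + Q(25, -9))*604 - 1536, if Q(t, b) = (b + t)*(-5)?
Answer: 218320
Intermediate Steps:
Q(t, b) = -5*b - 5*t
(444 + Q(25, -9))*604 - 1536 = (444 + (-5*(-9) - 5*25))*604 - 1536 = (444 + (45 - 125))*604 - 1536 = (444 - 80)*604 - 1536 = 364*604 - 1536 = 219856 - 1536 = 218320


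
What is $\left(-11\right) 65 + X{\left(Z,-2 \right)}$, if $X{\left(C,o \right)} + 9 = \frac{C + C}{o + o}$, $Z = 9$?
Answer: $- \frac{1457}{2} \approx -728.5$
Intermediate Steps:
$X{\left(C,o \right)} = -9 + \frac{C}{o}$ ($X{\left(C,o \right)} = -9 + \frac{C + C}{o + o} = -9 + \frac{2 C}{2 o} = -9 + 2 C \frac{1}{2 o} = -9 + \frac{C}{o}$)
$\left(-11\right) 65 + X{\left(Z,-2 \right)} = \left(-11\right) 65 - \left(9 - \frac{9}{-2}\right) = -715 + \left(-9 + 9 \left(- \frac{1}{2}\right)\right) = -715 - \frac{27}{2} = - \frac{1457}{2}$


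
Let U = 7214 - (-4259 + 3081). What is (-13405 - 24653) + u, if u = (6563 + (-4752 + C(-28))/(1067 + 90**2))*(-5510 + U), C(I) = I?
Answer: 173027172876/9167 ≈ 1.8875e+7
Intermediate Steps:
U = 8392 (U = 7214 - 1*(-1178) = 7214 + 1178 = 8392)
u = 173376050562/9167 (u = (6563 + (-4752 - 28)/(1067 + 90**2))*(-5510 + 8392) = (6563 - 4780/(1067 + 8100))*2882 = (6563 - 4780/9167)*2882 = (60158241/9167)*2882 = 173376050562/9167 ≈ 1.8913e+7)
(-13405 - 24653) + u = (-13405 - 24653) + 173376050562/9167 = -38058 + 173376050562/9167 = 173027172876/9167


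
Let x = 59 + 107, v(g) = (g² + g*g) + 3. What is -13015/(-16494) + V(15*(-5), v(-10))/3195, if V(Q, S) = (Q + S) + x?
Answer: 5159129/5855370 ≈ 0.88109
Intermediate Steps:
v(g) = 3 + 2*g² (v(g) = (g² + g²) + 3 = 2*g² + 3 = 3 + 2*g²)
x = 166
V(Q, S) = 166 + Q + S (V(Q, S) = (Q + S) + 166 = 166 + Q + S)
-13015/(-16494) + V(15*(-5), v(-10))/3195 = -13015/(-16494) + (166 + 15*(-5) + (3 + 2*(-10)²))/3195 = -13015*(-1/16494) + (166 - 75 + (3 + 2*100))*(1/3195) = 13015/16494 + (166 - 75 + (3 + 200))*(1/3195) = 13015/16494 + (166 - 75 + 203)*(1/3195) = 13015/16494 + 294*(1/3195) = 13015/16494 + 98/1065 = 5159129/5855370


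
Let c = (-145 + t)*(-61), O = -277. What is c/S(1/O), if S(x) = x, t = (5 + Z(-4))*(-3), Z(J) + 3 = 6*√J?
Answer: -2551447 - 608292*I ≈ -2.5514e+6 - 6.0829e+5*I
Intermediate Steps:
Z(J) = -3 + 6*√J
t = -6 - 36*I (t = (5 + (-3 + 6*√(-4)))*(-3) = (5 + (-3 + 6*(2*I)))*(-3) = (5 + (-3 + 12*I))*(-3) = (2 + 12*I)*(-3) = -6 - 36*I ≈ -6.0 - 36.0*I)
c = 9211 + 2196*I (c = (-145 + (-6 - 36*I))*(-61) = (-151 - 36*I)*(-61) = 9211 + 2196*I ≈ 9211.0 + 2196.0*I)
c/S(1/O) = (9211 + 2196*I)/(1/(-277)) = (9211 + 2196*I)/(-1/277) = (9211 + 2196*I)*(-277) = -2551447 - 608292*I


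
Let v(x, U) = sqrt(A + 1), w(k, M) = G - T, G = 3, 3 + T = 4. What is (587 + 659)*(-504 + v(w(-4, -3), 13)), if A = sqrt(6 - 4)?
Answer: -627984 + 1246*sqrt(1 + sqrt(2)) ≈ -6.2605e+5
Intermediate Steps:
T = 1 (T = -3 + 4 = 1)
w(k, M) = 2 (w(k, M) = 3 - 1*1 = 3 - 1 = 2)
A = sqrt(2) ≈ 1.4142
v(x, U) = sqrt(1 + sqrt(2)) (v(x, U) = sqrt(sqrt(2) + 1) = sqrt(1 + sqrt(2)))
(587 + 659)*(-504 + v(w(-4, -3), 13)) = (587 + 659)*(-504 + sqrt(1 + sqrt(2))) = 1246*(-504 + sqrt(1 + sqrt(2))) = -627984 + 1246*sqrt(1 + sqrt(2))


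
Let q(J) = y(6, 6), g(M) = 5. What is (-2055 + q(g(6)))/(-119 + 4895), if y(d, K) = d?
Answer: -683/1592 ≈ -0.42902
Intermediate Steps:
q(J) = 6
(-2055 + q(g(6)))/(-119 + 4895) = (-2055 + 6)/(-119 + 4895) = -2049/4776 = -2049*1/4776 = -683/1592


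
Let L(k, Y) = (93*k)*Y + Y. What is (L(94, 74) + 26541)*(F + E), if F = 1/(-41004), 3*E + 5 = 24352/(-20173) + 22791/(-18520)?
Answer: -376189948925143819/225283187880 ≈ -1.6699e+6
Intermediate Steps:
E = -926260561/373603960 (E = -5/3 + (24352/(-20173) + 22791/(-18520))/3 = -5/3 + (24352*(-1/20173) + 22791*(-1/18520))/3 = -5/3 + (-24352/20173 - 22791/18520)/3 = -5/3 + (⅓)*(-910761883/373603960) = -5/3 - 910761883/1120811880 = -926260561/373603960 ≈ -2.4793)
L(k, Y) = Y + 93*Y*k (L(k, Y) = 93*Y*k + Y = Y + 93*Y*k)
F = -1/41004 ≈ -2.4388e-5
(L(94, 74) + 26541)*(F + E) = (74*(1 + 93*94) + 26541)*(-1/41004 - 926260561/373603960) = (74*(1 + 8742) + 26541)*(-9495190411801/3829814193960) = (74*8743 + 26541)*(-9495190411801/3829814193960) = (646982 + 26541)*(-9495190411801/3829814193960) = 673523*(-9495190411801/3829814193960) = -376189948925143819/225283187880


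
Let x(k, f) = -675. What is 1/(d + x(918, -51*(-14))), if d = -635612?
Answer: -1/636287 ≈ -1.5716e-6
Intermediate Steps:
1/(d + x(918, -51*(-14))) = 1/(-635612 - 675) = 1/(-636287) = -1/636287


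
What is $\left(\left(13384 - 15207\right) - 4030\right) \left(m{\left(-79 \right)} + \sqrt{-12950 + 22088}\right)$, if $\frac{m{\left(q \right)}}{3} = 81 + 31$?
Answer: $-1966608 - 5853 \sqrt{9138} \approx -2.5261 \cdot 10^{6}$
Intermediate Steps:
$m{\left(q \right)} = 336$ ($m{\left(q \right)} = 3 \left(81 + 31\right) = 3 \cdot 112 = 336$)
$\left(\left(13384 - 15207\right) - 4030\right) \left(m{\left(-79 \right)} + \sqrt{-12950 + 22088}\right) = \left(\left(13384 - 15207\right) - 4030\right) \left(336 + \sqrt{-12950 + 22088}\right) = \left(\left(13384 - 15207\right) - 4030\right) \left(336 + \sqrt{9138}\right) = \left(-1823 - 4030\right) \left(336 + \sqrt{9138}\right) = - 5853 \left(336 + \sqrt{9138}\right) = -1966608 - 5853 \sqrt{9138}$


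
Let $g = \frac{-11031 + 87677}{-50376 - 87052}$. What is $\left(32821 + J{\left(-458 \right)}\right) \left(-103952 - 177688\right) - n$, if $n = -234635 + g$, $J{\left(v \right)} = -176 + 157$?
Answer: $- \frac{634788221962207}{68714} \approx -9.2381 \cdot 10^{9}$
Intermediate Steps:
$J{\left(v \right)} = -19$
$g = - \frac{38323}{68714}$ ($g = \frac{76646}{-137428} = 76646 \left(- \frac{1}{137428}\right) = - \frac{38323}{68714} \approx -0.55772$)
$n = - \frac{16122747713}{68714}$ ($n = -234635 - \frac{38323}{68714} = - \frac{16122747713}{68714} \approx -2.3464 \cdot 10^{5}$)
$\left(32821 + J{\left(-458 \right)}\right) \left(-103952 - 177688\right) - n = \left(32821 - 19\right) \left(-103952 - 177688\right) - - \frac{16122747713}{68714} = 32802 \left(-281640\right) + \frac{16122747713}{68714} = -9238355280 + \frac{16122747713}{68714} = - \frac{634788221962207}{68714}$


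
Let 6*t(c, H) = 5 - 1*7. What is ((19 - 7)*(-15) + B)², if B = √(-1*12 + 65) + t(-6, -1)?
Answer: 293158/9 - 1082*√53/3 ≈ 29947.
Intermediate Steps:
t(c, H) = -⅓ (t(c, H) = (5 - 1*7)/6 = (5 - 7)/6 = (⅙)*(-2) = -⅓)
B = -⅓ + √53 (B = √(-1*12 + 65) - ⅓ = √(-12 + 65) - ⅓ = √53 - ⅓ = -⅓ + √53 ≈ 6.9468)
((19 - 7)*(-15) + B)² = ((19 - 7)*(-15) + (-⅓ + √53))² = (12*(-15) + (-⅓ + √53))² = (-180 + (-⅓ + √53))² = (-541/3 + √53)²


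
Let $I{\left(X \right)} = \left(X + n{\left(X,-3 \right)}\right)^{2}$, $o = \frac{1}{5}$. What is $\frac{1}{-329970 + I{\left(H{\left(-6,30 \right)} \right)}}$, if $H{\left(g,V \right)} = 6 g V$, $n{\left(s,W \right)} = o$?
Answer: $\frac{25}{20899951} \approx 1.1962 \cdot 10^{-6}$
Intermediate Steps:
$o = \frac{1}{5} \approx 0.2$
$n{\left(s,W \right)} = \frac{1}{5}$
$H{\left(g,V \right)} = 6 V g$
$I{\left(X \right)} = \left(\frac{1}{5} + X\right)^{2}$ ($I{\left(X \right)} = \left(X + \frac{1}{5}\right)^{2} = \left(\frac{1}{5} + X\right)^{2}$)
$\frac{1}{-329970 + I{\left(H{\left(-6,30 \right)} \right)}} = \frac{1}{-329970 + \frac{\left(1 + 5 \cdot 6 \cdot 30 \left(-6\right)\right)^{2}}{25}} = \frac{1}{-329970 + \frac{\left(1 + 5 \left(-1080\right)\right)^{2}}{25}} = \frac{1}{-329970 + \frac{\left(1 - 5400\right)^{2}}{25}} = \frac{1}{-329970 + \frac{\left(-5399\right)^{2}}{25}} = \frac{1}{-329970 + \frac{1}{25} \cdot 29149201} = \frac{1}{-329970 + \frac{29149201}{25}} = \frac{1}{\frac{20899951}{25}} = \frac{25}{20899951}$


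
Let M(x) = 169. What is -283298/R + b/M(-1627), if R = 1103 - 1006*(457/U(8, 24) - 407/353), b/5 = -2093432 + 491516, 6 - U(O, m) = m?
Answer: -353833859478417/7464195284 ≈ -47404.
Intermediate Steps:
U(O, m) = 6 - m
b = -8009580 (b = 5*(-2093432 + 491516) = 5*(-1601916) = -8009580)
R = 88333672/3177 (R = 1103 - 1006*(457/(6 - 1*24) - 407/353) = 1103 - 1006*(457/(6 - 24) - 407*1/353) = 1103 - 1006*(457/(-18) - 407/353) = 1103 - 1006*(457*(-1/18) - 407/353) = 1103 - 1006*(-457/18 - 407/353) = 1103 - 1006*(-168647/6354) = 1103 + 84829441/3177 = 88333672/3177 ≈ 27804.)
-283298/R + b/M(-1627) = -283298/88333672/3177 - 8009580/169 = -283298*3177/88333672 - 8009580*1/169 = -450018873/44166836 - 8009580/169 = -353833859478417/7464195284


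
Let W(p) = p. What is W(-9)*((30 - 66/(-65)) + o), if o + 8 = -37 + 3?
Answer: 6426/65 ≈ 98.862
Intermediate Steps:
o = -42 (o = -8 + (-37 + 3) = -8 - 34 = -42)
W(-9)*((30 - 66/(-65)) + o) = -9*((30 - 66/(-65)) - 42) = -9*((30 - 66*(-1/65)) - 42) = -9*((30 + 66/65) - 42) = -9*(2016/65 - 42) = -9*(-714/65) = 6426/65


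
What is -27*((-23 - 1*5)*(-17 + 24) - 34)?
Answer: 6210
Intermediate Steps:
-27*((-23 - 1*5)*(-17 + 24) - 34) = -27*((-23 - 5)*7 - 34) = -27*(-28*7 - 34) = -27*(-196 - 34) = -27*(-230) = 6210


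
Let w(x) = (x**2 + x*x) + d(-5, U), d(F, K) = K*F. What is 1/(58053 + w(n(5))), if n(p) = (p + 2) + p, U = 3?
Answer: 1/58326 ≈ 1.7145e-5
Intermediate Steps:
d(F, K) = F*K
n(p) = 2 + 2*p (n(p) = (2 + p) + p = 2 + 2*p)
w(x) = -15 + 2*x**2 (w(x) = (x**2 + x*x) - 5*3 = (x**2 + x**2) - 15 = 2*x**2 - 15 = -15 + 2*x**2)
1/(58053 + w(n(5))) = 1/(58053 + (-15 + 2*(2 + 2*5)**2)) = 1/(58053 + (-15 + 2*(2 + 10)**2)) = 1/(58053 + (-15 + 2*12**2)) = 1/(58053 + (-15 + 2*144)) = 1/(58053 + (-15 + 288)) = 1/(58053 + 273) = 1/58326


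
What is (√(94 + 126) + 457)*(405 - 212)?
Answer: 88201 + 386*√55 ≈ 91064.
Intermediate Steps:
(√(94 + 126) + 457)*(405 - 212) = (√220 + 457)*193 = (2*√55 + 457)*193 = (457 + 2*√55)*193 = 88201 + 386*√55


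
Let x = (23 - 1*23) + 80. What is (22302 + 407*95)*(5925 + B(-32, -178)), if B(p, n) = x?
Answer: 366106835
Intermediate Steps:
x = 80 (x = (23 - 23) + 80 = 0 + 80 = 80)
B(p, n) = 80
(22302 + 407*95)*(5925 + B(-32, -178)) = (22302 + 407*95)*(5925 + 80) = (22302 + 38665)*6005 = 60967*6005 = 366106835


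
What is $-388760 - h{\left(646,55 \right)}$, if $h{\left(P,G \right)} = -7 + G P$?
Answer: $-424283$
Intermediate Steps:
$-388760 - h{\left(646,55 \right)} = -388760 - \left(-7 + 55 \cdot 646\right) = -388760 - \left(-7 + 35530\right) = -388760 - 35523 = -424283$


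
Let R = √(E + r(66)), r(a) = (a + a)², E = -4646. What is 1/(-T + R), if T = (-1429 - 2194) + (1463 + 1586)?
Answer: 287/158349 - √12778/316698 ≈ 0.0014555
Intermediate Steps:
r(a) = 4*a² (r(a) = (2*a)² = 4*a²)
T = -574 (T = -3623 + 3049 = -574)
R = √12778 (R = √(-4646 + 4*66²) = √(-4646 + 4*4356) = √(-4646 + 17424) = √12778 ≈ 113.04)
1/(-T + R) = 1/(-1*(-574) + √12778) = 1/(574 + √12778)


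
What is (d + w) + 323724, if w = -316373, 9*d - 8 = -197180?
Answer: -14557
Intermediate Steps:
d = -21908 (d = 8/9 + (⅑)*(-197180) = 8/9 - 197180/9 = -21908)
(d + w) + 323724 = (-21908 - 316373) + 323724 = -338281 + 323724 = -14557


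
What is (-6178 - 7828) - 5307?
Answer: -19313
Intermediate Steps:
(-6178 - 7828) - 5307 = -14006 - 5307 = -19313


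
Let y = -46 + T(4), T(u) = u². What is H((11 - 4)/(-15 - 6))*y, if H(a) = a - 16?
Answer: 490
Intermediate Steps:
H(a) = -16 + a
y = -30 (y = -46 + 4² = -46 + 16 = -30)
H((11 - 4)/(-15 - 6))*y = (-16 + (11 - 4)/(-15 - 6))*(-30) = (-16 + 7/(-21))*(-30) = (-16 + 7*(-1/21))*(-30) = (-16 - ⅓)*(-30) = -49/3*(-30) = 490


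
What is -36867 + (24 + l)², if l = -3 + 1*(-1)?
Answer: -36467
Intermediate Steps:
l = -4 (l = -3 - 1 = -4)
-36867 + (24 + l)² = -36867 + (24 - 4)² = -36867 + 20² = -36867 + 400 = -36467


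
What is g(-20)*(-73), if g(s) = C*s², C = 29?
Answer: -846800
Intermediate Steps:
g(s) = 29*s²
g(-20)*(-73) = (29*(-20)²)*(-73) = (29*400)*(-73) = 11600*(-73) = -846800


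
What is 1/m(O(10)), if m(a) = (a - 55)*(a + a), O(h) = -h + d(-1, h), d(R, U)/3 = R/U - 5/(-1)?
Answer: -50/23641 ≈ -0.0021150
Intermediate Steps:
d(R, U) = 15 + 3*R/U (d(R, U) = 3*(R/U - 5/(-1)) = 3*(R/U - 5*(-1)) = 3*(R/U + 5) = 3*(5 + R/U) = 15 + 3*R/U)
O(h) = 15 - h - 3/h (O(h) = -h + (15 + 3*(-1)/h) = -h + (15 - 3/h) = 15 - h - 3/h)
m(a) = 2*a*(-55 + a) (m(a) = (-55 + a)*(2*a) = 2*a*(-55 + a))
1/m(O(10)) = 1/(2*(15 - 1*10 - 3/10)*(-55 + (15 - 1*10 - 3/10))) = 1/(2*(15 - 10 - 3*⅒)*(-55 + (15 - 10 - 3*⅒))) = 1/(2*(15 - 10 - 3/10)*(-55 + (15 - 10 - 3/10))) = 1/(2*(47/10)*(-55 + 47/10)) = 1/(2*(47/10)*(-503/10)) = 1/(-23641/50) = -50/23641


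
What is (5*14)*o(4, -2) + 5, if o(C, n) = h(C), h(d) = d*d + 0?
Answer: 1125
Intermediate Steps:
h(d) = d² (h(d) = d² + 0 = d²)
o(C, n) = C²
(5*14)*o(4, -2) + 5 = (5*14)*4² + 5 = 70*16 + 5 = 1120 + 5 = 1125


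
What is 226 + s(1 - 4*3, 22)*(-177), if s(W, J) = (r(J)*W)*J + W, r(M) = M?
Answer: 944521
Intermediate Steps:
s(W, J) = W + W*J**2 (s(W, J) = (J*W)*J + W = W*J**2 + W = W + W*J**2)
226 + s(1 - 4*3, 22)*(-177) = 226 + ((1 - 4*3)*(1 + 22**2))*(-177) = 226 + ((1 - 12)*(1 + 484))*(-177) = 226 - 11*485*(-177) = 226 - 5335*(-177) = 226 + 944295 = 944521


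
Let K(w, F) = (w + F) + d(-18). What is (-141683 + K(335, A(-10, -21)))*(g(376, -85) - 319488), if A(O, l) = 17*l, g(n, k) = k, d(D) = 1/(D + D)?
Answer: 1630263630313/36 ≈ 4.5285e+10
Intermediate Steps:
d(D) = 1/(2*D)
K(w, F) = -1/36 + F + w (K(w, F) = (w + F) + (½)/(-18) = (F + w) + (½)*(-1/18) = (F + w) - 1/36 = -1/36 + F + w)
(-141683 + K(335, A(-10, -21)))*(g(376, -85) - 319488) = (-141683 + (-1/36 + 17*(-21) + 335))*(-85 - 319488) = (-141683 + (-1/36 - 357 + 335))*(-319573) = (-141683 - 793/36)*(-319573) = -5101381/36*(-319573) = 1630263630313/36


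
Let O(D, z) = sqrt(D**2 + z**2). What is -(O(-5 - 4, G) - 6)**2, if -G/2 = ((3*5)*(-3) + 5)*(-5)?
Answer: -160117 + 12*sqrt(160081) ≈ -1.5532e+5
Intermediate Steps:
G = -400 (G = -2*((3*5)*(-3) + 5)*(-5) = -2*(15*(-3) + 5)*(-5) = -2*(-45 + 5)*(-5) = -(-80)*(-5) = -2*200 = -400)
-(O(-5 - 4, G) - 6)**2 = -(sqrt((-5 - 4)**2 + (-400)**2) - 6)**2 = -(sqrt((-9)**2 + 160000) - 6)**2 = -(sqrt(81 + 160000) - 6)**2 = -(sqrt(160081) - 6)**2 = -(-6 + sqrt(160081))**2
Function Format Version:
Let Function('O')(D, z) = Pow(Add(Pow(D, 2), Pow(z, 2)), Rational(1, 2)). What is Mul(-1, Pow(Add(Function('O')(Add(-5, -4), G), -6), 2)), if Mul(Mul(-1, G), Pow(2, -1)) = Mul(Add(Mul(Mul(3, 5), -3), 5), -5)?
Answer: Add(-160117, Mul(12, Pow(160081, Rational(1, 2)))) ≈ -1.5532e+5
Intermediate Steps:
G = -400 (G = Mul(-2, Mul(Add(Mul(Mul(3, 5), -3), 5), -5)) = Mul(-2, Mul(Add(Mul(15, -3), 5), -5)) = Mul(-2, Mul(Add(-45, 5), -5)) = Mul(-2, Mul(-40, -5)) = Mul(-2, 200) = -400)
Mul(-1, Pow(Add(Function('O')(Add(-5, -4), G), -6), 2)) = Mul(-1, Pow(Add(Pow(Add(Pow(Add(-5, -4), 2), Pow(-400, 2)), Rational(1, 2)), -6), 2)) = Mul(-1, Pow(Add(Pow(Add(Pow(-9, 2), 160000), Rational(1, 2)), -6), 2)) = Mul(-1, Pow(Add(Pow(Add(81, 160000), Rational(1, 2)), -6), 2)) = Mul(-1, Pow(Add(Pow(160081, Rational(1, 2)), -6), 2)) = Mul(-1, Pow(Add(-6, Pow(160081, Rational(1, 2))), 2))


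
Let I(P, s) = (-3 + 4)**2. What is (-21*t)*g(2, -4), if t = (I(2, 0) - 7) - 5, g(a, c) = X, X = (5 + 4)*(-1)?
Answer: -2079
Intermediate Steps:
X = -9 (X = 9*(-1) = -9)
I(P, s) = 1 (I(P, s) = 1**2 = 1)
g(a, c) = -9
t = -11 (t = (1 - 7) - 5 = -6 - 5 = -11)
(-21*t)*g(2, -4) = -21*(-11)*(-9) = 231*(-9) = -2079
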